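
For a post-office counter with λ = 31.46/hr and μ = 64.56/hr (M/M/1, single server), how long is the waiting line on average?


ρ = 31.46/64.56 = 0.4873
Lq = ρ²/(1−ρ) = 0.2375/0.5127 = 0.4632

Final: 0.4632


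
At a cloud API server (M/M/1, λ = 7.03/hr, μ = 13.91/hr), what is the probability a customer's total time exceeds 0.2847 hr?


W ~ Exponential(μ−λ) for M/M/1.
μ − λ = 13.91 − 7.03 = 6.8800
P(W > t) = e^{−(μ−λ)t} = e^{−1.9587} = 0.141037

Final: 0.141037


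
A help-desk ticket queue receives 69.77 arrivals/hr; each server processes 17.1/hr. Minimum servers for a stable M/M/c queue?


Stability requires cμ > λ ⇔ c > λ/μ.
λ/μ = 69.77/17.1 = 4.0801
Minimum integer c = ⌊4.0801⌋ + 1 = 5
Check: 5·17.1 = 85.50 > 69.77, while 4·17.1 = 68.40 ≤ 69.77

Final: 5 servers


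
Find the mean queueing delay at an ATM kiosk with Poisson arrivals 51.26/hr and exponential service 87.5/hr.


ρ = 51.26/87.5 = 0.5858
Wq = ρ/(μ−λ) = 0.5858/(87.5 − 51.26) = 0.5858/36.24 = 0.01617 hr

Final: 0.01617 hr


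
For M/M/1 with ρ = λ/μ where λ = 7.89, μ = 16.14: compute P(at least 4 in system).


ρ = 7.89/16.14 = 0.4888
P(N ≥ n) = ρ^n = 0.4888^4 = 0.057108

Final: 0.057108


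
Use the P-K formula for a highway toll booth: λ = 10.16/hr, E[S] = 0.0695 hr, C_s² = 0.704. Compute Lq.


ρ = λ·E[S] = 10.16·0.0695 = 0.7061
Lq = ρ²(1+C_s²)/(2(1−ρ)) = 0.4986·(1+0.704)/(2·0.2939)
= 0.4986·1.7040/0.5878 = 1.44553

Final: 1.44553


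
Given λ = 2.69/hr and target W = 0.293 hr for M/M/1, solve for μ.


W = 1/(μ−λ) ⇒ μ − λ = 1/W = 1/0.293 = 3.4130
μ = λ + 1/W = 2.69 + 3.4130 = 6.1030 per hr

Final: 6.1030 /hr


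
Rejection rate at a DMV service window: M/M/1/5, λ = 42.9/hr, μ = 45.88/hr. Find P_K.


ρ = λ/μ = 42.9/45.88 = 0.9350
P_K = (1−ρ)ρ^K/(1−ρ^(K+1)) = (0.06495·0.714775)/(1 − 0.668349)
= 0.046426/0.331651 = 0.139985

Final: 0.139985


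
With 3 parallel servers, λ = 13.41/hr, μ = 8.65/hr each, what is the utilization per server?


ρ = λ/(cμ) = 13.41/(3·8.65) = 13.41/25.95 = 0.5168

Final: 0.5168


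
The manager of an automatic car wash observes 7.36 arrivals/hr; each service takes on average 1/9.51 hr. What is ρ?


ρ = λ/μ = 7.36/9.51 = 0.7739

Final: 0.7739


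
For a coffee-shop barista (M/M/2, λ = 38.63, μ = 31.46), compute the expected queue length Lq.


a = λ/μ = 1.2279; ρ = a/2 = 0.6140
P₀ = 0.239193
Lq = P₀·a^c·ρ / (c!·(1−ρ)²) = 0.239193·1.50776·0.6140/(2·0.14903)
= 0.74286

Final: 0.74286


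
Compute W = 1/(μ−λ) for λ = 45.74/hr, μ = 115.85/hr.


W = 1/(μ−λ) = 1/(115.85 − 45.74) = 1/70.11 = 0.01426 hr

Final: 0.01426 hr


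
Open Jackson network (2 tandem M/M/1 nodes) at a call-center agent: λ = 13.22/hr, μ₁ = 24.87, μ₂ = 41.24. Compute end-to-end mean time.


Each node sees arrival rate λ = 13.22/hr (tandem ⇒ throughput preserved).
W₁ = 1/(μ₁−λ) = 1/(24.87−13.22) = 0.08584 hr
W₂ = 1/(μ₂−λ) = 1/(41.24−13.22) = 0.03569 hr
W_total = W₁ + W₂ = 0.08584 + 0.03569 = 0.12153 hr

Final: 0.12153 hr


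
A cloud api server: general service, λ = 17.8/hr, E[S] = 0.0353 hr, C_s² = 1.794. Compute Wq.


ρ = λ·E[S] = 17.8·0.0353 = 0.6283
E[S²] = E[S]²(1+C_s²) = 0.0353²·(1+1.794) = 0.003482
Wq = λ·E[S²]/(2(1−ρ)) = 17.8·0.003482/(2·0.3717) = 0.08337 hr

Final: 0.08337 hr


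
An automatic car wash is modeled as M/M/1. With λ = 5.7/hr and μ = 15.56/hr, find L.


ρ = λ/μ = 5.7/15.56 = 0.3663
L = ρ/(1−ρ) = 0.3663/(1 − 0.3663) = 0.3663/0.6337 = 0.5781

Final: 0.5781


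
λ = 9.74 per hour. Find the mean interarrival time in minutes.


Mean interarrival time = 1/λ = 1/9.74 hour = 0.10267 hour
In minutes: 0.10267 × 60 = 6.1602 min

Final: 6.1602 min


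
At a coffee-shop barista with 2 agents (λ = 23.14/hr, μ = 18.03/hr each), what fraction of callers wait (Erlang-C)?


a = λ/μ = 1.2834; ρ = a/2 = 0.6417
P₀ = 0.218243 (from M/M/c formula)
C(c,a) = [a^c/(c!(1−ρ))]·P₀ = [1.64716/(2·0.3583)]·0.218243
= 2.29863·0.218243 = 0.501660

Final: 0.501660


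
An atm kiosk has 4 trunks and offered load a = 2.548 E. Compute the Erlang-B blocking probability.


B(c,a) = (a^c/c!) / Σ_{k=0}^{c} a^k/k!
a^4/4! = 1.756250
Σ terms (k=0..4): 1.00000 + 2.54800 + 3.24615 + 2.75707 + 1.75625 = 11.307468
B = 1.756250/11.307468 = 0.155318

Final: 0.155318


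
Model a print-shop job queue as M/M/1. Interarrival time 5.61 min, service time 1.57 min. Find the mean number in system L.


λ = 60/5.61 = 10.6952 /hr
μ = 60/1.57 = 38.2166 /hr
ρ = λ/μ = 10.6952/38.2166 = 0.2799
L = ρ/(1−ρ) = 0.2799/0.7201 = 0.3886

Final: 0.3886


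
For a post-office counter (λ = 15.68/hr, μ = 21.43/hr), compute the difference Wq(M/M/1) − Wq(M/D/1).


ρ = 15.68/21.43 = 0.7317
Wq(M/M/1) = ρ/(μ−λ) = 0.7317/5.75 = 0.12725 hr
Wq(M/D/1) = ρ/(2(μ−λ)) = 0.06362 hr
Savings = 0.12725 − 0.06362 = 0.06362 hr

Final: 0.06362 hr


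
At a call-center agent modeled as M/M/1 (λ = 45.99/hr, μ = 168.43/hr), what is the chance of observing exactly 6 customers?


ρ = 45.99/168.43 = 0.2731
P_n = (1−ρ)·ρ^n = (1 − 0.2731)·0.2731^6 = 0.7269·0.0004144 = 0.0003013

Final: 0.0003013


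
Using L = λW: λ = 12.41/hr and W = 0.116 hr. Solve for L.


L = λW = 12.41·0.116 = 1.4396

Final: 1.4396


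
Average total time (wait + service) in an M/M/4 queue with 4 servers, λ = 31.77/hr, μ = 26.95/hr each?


a = 1.1788; ρ = 0.2947; P₀ = 0.306671
Lq = P₀·a^c·ρ/(c!(1−ρ)²) = 0.01462
Wq = Lq/λ = 0.01462/31.77 = 0.0004602 hr
W = Wq + 1/μ = 0.0004602 + 0.03711 = 0.03757 hr

Final: 0.03757 hr


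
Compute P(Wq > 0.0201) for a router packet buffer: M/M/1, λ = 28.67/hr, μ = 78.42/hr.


ρ = 28.67/78.42 = 0.3656
P(Wq > t) = ρ·e^{−(μ−λ)t} = 0.3656·e^{−1.0000}
= 0.3656·0.367889 = 0.134498

Final: 0.134498


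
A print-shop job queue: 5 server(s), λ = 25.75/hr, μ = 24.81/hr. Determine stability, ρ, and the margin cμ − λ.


Total capacity cμ = 5·24.81 = 124.05/hr
ρ = λ/(cμ) = 25.75/124.05 = 0.2076
Stable ⇔ ρ < 1: YES
Spare capacity = cμ − λ = 124.05 − 25.75 = 98.30/hr

Final: ρ = 0.2076; stable; margin = 98.30/hr


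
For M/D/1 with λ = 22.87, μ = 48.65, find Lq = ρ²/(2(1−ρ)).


ρ = 22.87/48.65 = 0.4701
M/D/1: Lq = ρ²/(2(1−ρ)) = 0.2210/(2·0.5299) = 0.20851

Final: 0.20851


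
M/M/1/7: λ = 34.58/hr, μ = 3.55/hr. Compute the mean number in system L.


ρ = 34.58/3.55 = 9.7408
L = ρ[1 − (K+1)ρ^K + Kρ^(K+1)] / [(1−ρ)(1−ρ^(K+1))]
Numerator: 9.7408·(1 − 8·8321017.802733 + 7·81053745.244654) = 4878293871.423316
Denominator: (-8.7408)·(-81053744.244654) = 708478220.820173
L = 4878293871.423316/708478220.820173 = 6.8856

Final: 6.8856


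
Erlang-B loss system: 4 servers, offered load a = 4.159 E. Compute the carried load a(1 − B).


B(4,4.159) = 0.325802 (Erlang-B)
Carried load = a(1 − B) = 4.159·(1 − 0.325802) = 4.159·0.674198 = 2.8040 E

Final: 2.8040 Erlangs


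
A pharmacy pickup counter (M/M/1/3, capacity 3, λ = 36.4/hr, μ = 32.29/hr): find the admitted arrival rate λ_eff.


ρ = 1.1273; P_K = (1−ρ)ρ^3/(1−ρ^4) = 0.296552
λ_eff = λ(1 − P_K) = 36.4·(1 − 0.296552) = 36.4·0.703448 = 25.6055 /hr

Final: 25.6055 /hr


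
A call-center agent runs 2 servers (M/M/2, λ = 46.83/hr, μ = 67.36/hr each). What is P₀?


a = λ/μ = 46.83/67.36 = 0.6952; ρ = a/c = 0.3476
Σ_{k=0}^{1} a^k/k! (terms k=0..1) = 1.00000 + 0.69522 = 1.69522
Tail: a^2/(2!(1−ρ)) = 0.48333/(2·0.6524) = 0.37043
P₀ = 1/(1.69522 + 0.37043) = 1/2.06565 = 0.484109

Final: 0.484109


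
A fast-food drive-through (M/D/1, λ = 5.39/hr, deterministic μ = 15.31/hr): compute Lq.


ρ = 5.39/15.31 = 0.3521
M/D/1: Lq = ρ²/(2(1−ρ)) = 0.1239/(2·0.6479) = 0.09564

Final: 0.09564


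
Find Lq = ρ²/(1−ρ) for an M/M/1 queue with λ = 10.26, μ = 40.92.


ρ = 10.26/40.92 = 0.2507
Lq = ρ²/(1−ρ) = 0.06287/0.7493 = 0.08390

Final: 0.08390


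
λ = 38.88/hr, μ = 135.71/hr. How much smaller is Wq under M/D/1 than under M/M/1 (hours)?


ρ = 38.88/135.71 = 0.2865
Wq(M/M/1) = ρ/(μ−λ) = 0.2865/96.83 = 0.002959 hr
Wq(M/D/1) = ρ/(2(μ−λ)) = 0.001479 hr
Savings = 0.002959 − 0.001479 = 0.001479 hr

Final: 0.001479 hr


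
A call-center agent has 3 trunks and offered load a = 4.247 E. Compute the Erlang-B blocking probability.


B(c,a) = (a^c/c!) / Σ_{k=0}^{c} a^k/k!
a^3/3! = 12.767196
Σ terms (k=0..3): 1.00000 + 4.24700 + 9.01850 + 12.76720 = 27.032701
B = 12.767196/27.032701 = 0.472287

Final: 0.472287


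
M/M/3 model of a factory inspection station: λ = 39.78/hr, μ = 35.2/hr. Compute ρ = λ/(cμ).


ρ = λ/(cμ) = 39.78/(3·35.2) = 39.78/105.60 = 0.3767

Final: 0.3767


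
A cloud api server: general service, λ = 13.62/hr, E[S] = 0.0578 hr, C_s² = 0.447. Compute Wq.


ρ = λ·E[S] = 13.62·0.0578 = 0.7872
E[S²] = E[S]²(1+C_s²) = 0.0578²·(1+0.447) = 0.004834
Wq = λ·E[S²]/(2(1−ρ)) = 13.62·0.004834/(2·0.2128) = 0.15473 hr

Final: 0.15473 hr


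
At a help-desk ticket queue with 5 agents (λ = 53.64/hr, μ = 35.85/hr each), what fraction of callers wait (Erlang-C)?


a = λ/μ = 1.4962; ρ = a/5 = 0.2992
P₀ = 0.223620 (from M/M/c formula)
C(c,a) = [a^c/(c!(1−ρ))]·P₀ = [7.49891/(120·0.7008)]·0.223620
= 0.08918·0.223620 = 0.019942

Final: 0.019942


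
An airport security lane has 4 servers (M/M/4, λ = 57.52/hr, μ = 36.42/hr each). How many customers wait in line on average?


a = λ/μ = 1.5794; ρ = a/4 = 0.3948
P₀ = 0.203604
Lq = P₀·a^c·ρ / (c!·(1−ρ)²) = 0.203604·6.22180·0.3948/(24·0.36622)
= 0.05691

Final: 0.05691


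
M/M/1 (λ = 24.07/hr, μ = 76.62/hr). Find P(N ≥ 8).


ρ = 24.07/76.62 = 0.3141
P(N ≥ n) = ρ^n = 0.3141^8 = 0.00009486

Final: 0.00009486


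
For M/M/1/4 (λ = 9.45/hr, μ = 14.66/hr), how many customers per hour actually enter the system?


ρ = 0.6446; P_K = (1−ρ)ρ^4/(1−ρ^5) = 0.069046
λ_eff = λ(1 − P_K) = 9.45·(1 − 0.069046) = 9.45·0.930954 = 8.7975 /hr

Final: 8.7975 /hr


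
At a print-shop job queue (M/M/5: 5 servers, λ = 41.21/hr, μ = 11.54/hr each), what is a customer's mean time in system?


a = 3.5711; ρ = 0.7142; P₀ = 0.023670
Lq = P₀·a^c·ρ/(c!(1−ρ)²) = 1.00171
Wq = Lq/λ = 1.00171/41.21 = 0.02431 hr
W = Wq + 1/μ = 0.02431 + 0.08666 = 0.11096 hr

Final: 0.11096 hr


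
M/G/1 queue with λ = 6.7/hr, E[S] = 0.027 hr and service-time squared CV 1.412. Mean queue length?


ρ = λ·E[S] = 6.7·0.027 = 0.1809
Lq = ρ²(1+C_s²)/(2(1−ρ)) = 0.03272·(1+1.412)/(2·0.8191)
= 0.03272·2.4120/1.6382 = 0.04818

Final: 0.04818


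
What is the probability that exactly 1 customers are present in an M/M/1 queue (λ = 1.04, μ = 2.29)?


ρ = 1.04/2.29 = 0.4541
P_n = (1−ρ)·ρ^n = (1 − 0.4541)·0.4541^1 = 0.5459·0.454148 = 0.247898

Final: 0.247898


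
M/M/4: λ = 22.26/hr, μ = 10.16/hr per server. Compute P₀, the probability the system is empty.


a = λ/μ = 22.26/10.16 = 2.1909; ρ = a/c = 0.5477
Σ_{k=0}^{3} a^k/k! (terms k=0..3) = 1.00000 + 2.19094 + 2.40012 + 1.75284 = 7.34391
Tail: a^4/(4!(1−ρ)) = 23.04230/(24·0.4523) = 2.12287
P₀ = 1/(7.34391 + 2.12287) = 1/9.46677 = 0.105633

Final: 0.105633


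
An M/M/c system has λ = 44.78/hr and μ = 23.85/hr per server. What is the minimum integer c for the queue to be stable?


Stability requires cμ > λ ⇔ c > λ/μ.
λ/μ = 44.78/23.85 = 1.8776
Minimum integer c = ⌊1.8776⌋ + 1 = 2
Check: 2·23.85 = 47.70 > 44.78, while 1·23.85 = 23.85 ≤ 44.78

Final: 2 servers


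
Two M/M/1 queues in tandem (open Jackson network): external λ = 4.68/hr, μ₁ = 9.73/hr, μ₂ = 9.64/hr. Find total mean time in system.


Each node sees arrival rate λ = 4.68/hr (tandem ⇒ throughput preserved).
W₁ = 1/(μ₁−λ) = 1/(9.73−4.68) = 0.19802 hr
W₂ = 1/(μ₂−λ) = 1/(9.64−4.68) = 0.20161 hr
W_total = W₁ + W₂ = 0.19802 + 0.20161 = 0.39963 hr

Final: 0.39963 hr


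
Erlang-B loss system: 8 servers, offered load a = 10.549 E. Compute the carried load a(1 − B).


B(8,10.549) = 0.363294 (Erlang-B)
Carried load = a(1 − B) = 10.549·(1 − 0.363294) = 10.549·0.636706 = 6.7166 E

Final: 6.7166 Erlangs


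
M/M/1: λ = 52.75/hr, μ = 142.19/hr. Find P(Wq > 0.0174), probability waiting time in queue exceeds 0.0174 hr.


ρ = 52.75/142.19 = 0.3710
P(Wq > t) = ρ·e^{−(μ−λ)t} = 0.3710·e^{−1.5563}
= 0.3710·0.210924 = 0.078249

Final: 0.078249


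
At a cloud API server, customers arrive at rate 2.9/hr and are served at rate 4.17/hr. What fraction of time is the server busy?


ρ = λ/μ = 2.9/4.17 = 0.6954

Final: 0.6954


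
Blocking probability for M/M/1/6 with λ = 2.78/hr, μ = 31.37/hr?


ρ = λ/μ = 2.78/31.37 = 0.08862
P_K = (1−ρ)ρ^K/(1−ρ^(K+1)) = (0.9114·0.0000004844)/(1 − 0.00000004293)
= 0.0000004414/1.000000 = 0.0000004414

Final: 0.0000004414


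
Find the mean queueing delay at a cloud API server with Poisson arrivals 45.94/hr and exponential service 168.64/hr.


ρ = 45.94/168.64 = 0.2724
Wq = ρ/(μ−λ) = 0.2724/(168.64 − 45.94) = 0.2724/122.70 = 0.002220 hr

Final: 0.002220 hr


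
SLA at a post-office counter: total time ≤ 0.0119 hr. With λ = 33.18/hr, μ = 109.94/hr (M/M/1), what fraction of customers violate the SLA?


W ~ Exponential(μ−λ) for M/M/1.
μ − λ = 109.94 − 33.18 = 76.7600
P(W > t) = e^{−(μ−λ)t} = e^{−0.9134} = 0.401140

Final: 0.401140


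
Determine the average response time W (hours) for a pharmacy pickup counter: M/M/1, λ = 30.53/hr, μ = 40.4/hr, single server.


W = 1/(μ−λ) = 1/(40.4 − 30.53) = 1/9.87 = 0.1013 hr

Final: 0.1013 hr


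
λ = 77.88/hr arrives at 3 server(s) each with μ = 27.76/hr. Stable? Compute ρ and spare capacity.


Total capacity cμ = 3·27.76 = 83.28/hr
ρ = λ/(cμ) = 77.88/83.28 = 0.9352
Stable ⇔ ρ < 1: YES
Spare capacity = cμ − λ = 83.28 − 77.88 = 5.40/hr

Final: ρ = 0.9352; stable; margin = 5.40/hr


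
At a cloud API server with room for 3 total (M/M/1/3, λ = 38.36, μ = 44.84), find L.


ρ = 38.36/44.84 = 0.8555
L = ρ[1 − (K+1)ρ^K + Kρ^(K+1)] / [(1−ρ)(1−ρ^(K+1))]
Numerator: 0.8555·(1 − 4·0.626093 + 3·0.535614) = 0.087661
Denominator: (0.1445)·(0.464386) = 0.067110
L = 0.087661/0.067110 = 1.3062

Final: 1.3062


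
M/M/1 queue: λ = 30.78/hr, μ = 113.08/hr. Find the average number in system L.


ρ = λ/μ = 30.78/113.08 = 0.2722
L = ρ/(1−ρ) = 0.2722/(1 − 0.2722) = 0.2722/0.7278 = 0.3740

Final: 0.3740


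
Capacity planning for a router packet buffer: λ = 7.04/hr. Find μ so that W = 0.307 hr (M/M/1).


W = 1/(μ−λ) ⇒ μ − λ = 1/W = 1/0.307 = 3.2573
μ = λ + 1/W = 7.04 + 3.2573 = 10.2973 per hr

Final: 10.2973 /hr


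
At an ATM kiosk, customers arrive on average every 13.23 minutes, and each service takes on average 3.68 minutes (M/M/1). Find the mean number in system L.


λ = 60/13.23 = 4.5351 /hr
μ = 60/3.68 = 16.3043 /hr
ρ = λ/μ = 4.5351/16.3043 = 0.2782
L = ρ/(1−ρ) = 0.2782/0.7218 = 0.3853

Final: 0.3853


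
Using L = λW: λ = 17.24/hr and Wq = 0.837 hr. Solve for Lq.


Lq = λWq = 17.24·0.837 = 14.4299

Final: 14.4299


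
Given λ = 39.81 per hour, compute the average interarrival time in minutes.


Mean interarrival time = 1/λ = 1/39.81 hour = 0.02512 hour
In minutes: 0.02512 × 60 = 1.5072 min

Final: 1.5072 min


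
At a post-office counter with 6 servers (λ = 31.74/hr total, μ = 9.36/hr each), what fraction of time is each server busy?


ρ = λ/(cμ) = 31.74/(6·9.36) = 31.74/56.16 = 0.5652

Final: 0.5652


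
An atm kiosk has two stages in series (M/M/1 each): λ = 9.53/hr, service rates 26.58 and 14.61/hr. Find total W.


Each node sees arrival rate λ = 9.53/hr (tandem ⇒ throughput preserved).
W₁ = 1/(μ₁−λ) = 1/(26.58−9.53) = 0.05865 hr
W₂ = 1/(μ₂−λ) = 1/(14.61−9.53) = 0.19685 hr
W_total = W₁ + W₂ = 0.05865 + 0.19685 = 0.25550 hr

Final: 0.25550 hr


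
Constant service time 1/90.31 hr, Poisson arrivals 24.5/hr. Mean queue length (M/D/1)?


ρ = 24.5/90.31 = 0.2713
M/D/1: Lq = ρ²/(2(1−ρ)) = 0.07360/(2·0.7287) = 0.05050

Final: 0.05050


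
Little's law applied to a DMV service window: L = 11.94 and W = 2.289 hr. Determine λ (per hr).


λ = L/W = 11.94/2.289 = 5.2163 /hr

Final: 5.2163 /hr


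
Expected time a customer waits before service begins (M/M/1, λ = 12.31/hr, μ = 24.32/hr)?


ρ = 12.31/24.32 = 0.5062
Wq = ρ/(μ−λ) = 0.5062/(24.32 − 12.31) = 0.5062/12.01 = 0.04215 hr

Final: 0.04215 hr


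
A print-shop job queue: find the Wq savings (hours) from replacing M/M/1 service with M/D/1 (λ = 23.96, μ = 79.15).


ρ = 23.96/79.15 = 0.3027
Wq(M/M/1) = ρ/(μ−λ) = 0.3027/55.19 = 0.005485 hr
Wq(M/D/1) = ρ/(2(μ−λ)) = 0.002742 hr
Savings = 0.005485 − 0.002742 = 0.002742 hr

Final: 0.002742 hr


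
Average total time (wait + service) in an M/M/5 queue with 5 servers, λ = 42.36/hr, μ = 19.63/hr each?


a = 2.1579; ρ = 0.4316; P₀ = 0.114279
Lq = P₀·a^c·ρ/(c!(1−ρ)²) = 0.05952
Wq = Lq/λ = 0.05952/42.36 = 0.001405 hr
W = Wq + 1/μ = 0.001405 + 0.05094 = 0.05235 hr

Final: 0.05235 hr


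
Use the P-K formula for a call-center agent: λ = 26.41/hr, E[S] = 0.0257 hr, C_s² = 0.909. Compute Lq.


ρ = λ·E[S] = 26.41·0.0257 = 0.6787
Lq = ρ²(1+C_s²)/(2(1−ρ)) = 0.4607·(1+0.909)/(2·0.3213)
= 0.4607·1.9090/0.6425 = 1.36873

Final: 1.36873


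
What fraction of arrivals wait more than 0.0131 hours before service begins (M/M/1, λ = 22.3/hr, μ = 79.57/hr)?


ρ = 22.3/79.57 = 0.2803
P(Wq > t) = ρ·e^{−(μ−λ)t} = 0.2803·e^{−0.7502}
= 0.2803·0.472255 = 0.132352

Final: 0.132352


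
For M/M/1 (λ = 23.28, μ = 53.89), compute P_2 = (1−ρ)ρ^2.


ρ = 23.28/53.89 = 0.4320
P_n = (1−ρ)·ρ^n = (1 − 0.4320)·0.4320^2 = 0.5680·0.186616 = 0.106000

Final: 0.106000


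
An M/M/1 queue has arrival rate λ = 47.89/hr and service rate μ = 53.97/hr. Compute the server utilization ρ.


ρ = λ/μ = 47.89/53.97 = 0.8873

Final: 0.8873


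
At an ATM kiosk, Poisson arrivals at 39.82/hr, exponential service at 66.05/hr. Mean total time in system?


W = 1/(μ−λ) = 1/(66.05 − 39.82) = 1/26.23 = 0.03812 hr

Final: 0.03812 hr


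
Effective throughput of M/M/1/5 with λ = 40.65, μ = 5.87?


ρ = 6.9250; P_K = (1−ρ)ρ^5/(1−ρ^6) = 0.855604
λ_eff = λ(1 − P_K) = 40.65·(1 − 0.855604) = 40.65·0.144396 = 5.8697 /hr

Final: 5.8697 /hr


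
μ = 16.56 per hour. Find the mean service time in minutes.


Mean service time = 1/μ = 1/16.56 hour = 0.06039 hour
In minutes: 0.06039 × 60 = 3.6232 min

Final: 3.6232 min


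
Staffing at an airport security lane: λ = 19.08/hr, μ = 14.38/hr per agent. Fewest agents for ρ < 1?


Stability requires cμ > λ ⇔ c > λ/μ.
λ/μ = 19.08/14.38 = 1.3268
Minimum integer c = ⌊1.3268⌋ + 1 = 2
Check: 2·14.38 = 28.76 > 19.08, while 1·14.38 = 14.38 ≤ 19.08

Final: 2 servers


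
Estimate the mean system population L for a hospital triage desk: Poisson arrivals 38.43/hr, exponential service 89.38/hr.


ρ = λ/μ = 38.43/89.38 = 0.4300
L = ρ/(1−ρ) = 0.4300/(1 − 0.4300) = 0.4300/0.5700 = 0.7543

Final: 0.7543


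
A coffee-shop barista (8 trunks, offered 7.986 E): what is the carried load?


B(8,7.986) = 0.234793 (Erlang-B)
Carried load = a(1 − B) = 7.986·(1 − 0.234793) = 7.986·0.765207 = 6.1109 E

Final: 6.1109 Erlangs


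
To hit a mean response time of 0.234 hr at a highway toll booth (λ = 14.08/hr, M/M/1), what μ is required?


W = 1/(μ−λ) ⇒ μ − λ = 1/W = 1/0.234 = 4.2735
μ = λ + 1/W = 14.08 + 4.2735 = 18.3535 per hr

Final: 18.3535 /hr


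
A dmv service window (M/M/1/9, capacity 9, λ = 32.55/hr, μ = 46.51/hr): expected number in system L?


ρ = 32.55/46.51 = 0.6998
L = ρ[1 − (K+1)ρ^K + Kρ^(K+1)] / [(1−ρ)(1−ρ^(K+1))]
Numerator: 0.6998·(1 − 10·0.040276 + 9·0.028187) = 0.595520
Denominator: (0.3002)·(0.971813) = 0.291690
L = 0.595520/0.291690 = 2.0416

Final: 2.0416


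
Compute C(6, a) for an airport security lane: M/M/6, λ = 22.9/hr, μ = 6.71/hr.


a = λ/μ = 3.4128; ρ = a/6 = 0.5688
P₀ = 0.031785 (from M/M/c formula)
C(c,a) = [a^c/(c!(1−ρ))]·P₀ = [1580.07526/(720·0.4312)]·0.031785
= 5.08943·0.031785 = 0.161766

Final: 0.161766


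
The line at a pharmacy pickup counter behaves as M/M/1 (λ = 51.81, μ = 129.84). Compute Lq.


ρ = 51.81/129.84 = 0.3990
Lq = ρ²/(1−ρ) = 0.1592/0.6010 = 0.2649

Final: 0.2649


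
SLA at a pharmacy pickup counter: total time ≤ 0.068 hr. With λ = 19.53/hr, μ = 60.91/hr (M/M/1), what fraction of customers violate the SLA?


W ~ Exponential(μ−λ) for M/M/1.
μ − λ = 60.91 − 19.53 = 41.3800
P(W > t) = e^{−(μ−λ)t} = e^{−2.8138} = 0.059974

Final: 0.059974


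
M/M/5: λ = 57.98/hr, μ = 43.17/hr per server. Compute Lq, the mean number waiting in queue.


a = λ/μ = 1.3431; ρ = a/5 = 0.2686
P₀ = 0.260817
Lq = P₀·a^c·ρ / (c!·(1−ρ)²) = 0.260817·4.36999·0.2686/(120·0.53493)
= 0.004769

Final: 0.004769


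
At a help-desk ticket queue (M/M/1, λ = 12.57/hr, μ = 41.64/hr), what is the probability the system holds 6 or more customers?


ρ = 12.57/41.64 = 0.3019
P(N ≥ n) = ρ^n = 0.3019^6 = 0.0007567

Final: 0.0007567


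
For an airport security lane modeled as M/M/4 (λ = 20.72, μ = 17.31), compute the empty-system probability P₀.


a = λ/μ = 20.72/17.31 = 1.1970; ρ = a/c = 0.2992
Σ_{k=0}^{3} a^k/k! (terms k=0..3) = 1.00000 + 1.19700 + 0.71640 + 0.28584 = 3.19924
Tail: a^4/(4!(1−ρ)) = 2.05291/(24·0.7008) = 0.12207
P₀ = 1/(3.19924 + 0.12207) = 1/3.32130 = 0.301087

Final: 0.301087


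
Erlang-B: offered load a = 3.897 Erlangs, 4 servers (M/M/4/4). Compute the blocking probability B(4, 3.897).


B(c,a) = (a^c/c!) / Σ_{k=0}^{c} a^k/k!
a^4/4! = 9.609712
Σ terms (k=0..4): 1.00000 + 3.89700 + 7.59330 + 9.86370 + 9.60971 = 31.963719
B = 9.609712/31.963719 = 0.300644

Final: 0.300644


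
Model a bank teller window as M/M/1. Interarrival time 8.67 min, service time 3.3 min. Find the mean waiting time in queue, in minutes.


λ = 60/8.67 = 6.9204 /hr
μ = 60/3.3 = 18.1818 /hr
ρ = λ/μ = 6.9204/18.1818 = 0.3806
Wq = ρ/(μ−λ) = 0.3806/(18.1818−6.9204) = 0.03380 hr
In minutes: 0.03380·60 = 2.028 min

Final: 2.028 min


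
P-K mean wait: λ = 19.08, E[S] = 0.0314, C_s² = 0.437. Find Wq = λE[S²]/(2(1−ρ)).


ρ = λ·E[S] = 19.08·0.0314 = 0.5991
E[S²] = E[S]²(1+C_s²) = 0.0314²·(1+0.437) = 0.001417
Wq = λ·E[S²]/(2(1−ρ)) = 19.08·0.001417/(2·0.4009) = 0.03372 hr

Final: 0.03372 hr


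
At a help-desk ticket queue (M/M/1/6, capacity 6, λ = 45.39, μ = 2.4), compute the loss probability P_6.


ρ = λ/μ = 45.39/2.4 = 18.9125
P_K = (1−ρ)ρ^K/(1−ρ^(K+1)) = (-17.9125·45760803.994294)/(1 − 865451205.542086)
= -819690401.547792/-865451204.542086 = 0.947125

Final: 0.947125


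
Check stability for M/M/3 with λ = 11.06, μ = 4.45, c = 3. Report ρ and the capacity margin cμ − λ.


Total capacity cμ = 3·4.45 = 13.35/hr
ρ = λ/(cμ) = 11.06/13.35 = 0.8285
Stable ⇔ ρ < 1: YES
Spare capacity = cμ − λ = 13.35 − 11.06 = 2.29/hr

Final: ρ = 0.8285; stable; margin = 2.29/hr


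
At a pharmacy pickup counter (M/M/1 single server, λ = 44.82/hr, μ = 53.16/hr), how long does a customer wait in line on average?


ρ = 44.82/53.16 = 0.8431
Wq = ρ/(μ−λ) = 0.8431/(53.16 − 44.82) = 0.8431/8.34 = 0.1011 hr

Final: 0.1011 hr


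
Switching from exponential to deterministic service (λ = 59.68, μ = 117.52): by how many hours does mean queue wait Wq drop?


ρ = 59.68/117.52 = 0.5078
Wq(M/M/1) = ρ/(μ−λ) = 0.5078/57.84 = 0.008780 hr
Wq(M/D/1) = ρ/(2(μ−λ)) = 0.004390 hr
Savings = 0.008780 − 0.004390 = 0.004390 hr

Final: 0.004390 hr


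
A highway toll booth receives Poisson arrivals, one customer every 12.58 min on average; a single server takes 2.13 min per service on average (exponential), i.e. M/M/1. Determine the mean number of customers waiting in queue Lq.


λ = 60/12.58 = 4.7695 /hr
μ = 60/2.13 = 28.1690 /hr
ρ = λ/μ = 4.7695/28.1690 = 0.1693
Lq = ρ²/(1−ρ) = 0.02867/0.8307 = 0.03451

Final: 0.03451


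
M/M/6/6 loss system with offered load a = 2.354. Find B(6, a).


B(c,a) = (a^c/c!) / Σ_{k=0}^{c} a^k/k!
a^6/6! = 0.236323
Σ terms (k=0..6): 1.00000 + 2.35400 + 2.77066 + 2.17404 + 1.27942 + 0.60235 + 0.23632 = 10.416801
B = 0.236323/10.416801 = 0.022687

Final: 0.022687


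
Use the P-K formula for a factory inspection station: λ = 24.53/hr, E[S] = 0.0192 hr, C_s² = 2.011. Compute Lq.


ρ = λ·E[S] = 24.53·0.0192 = 0.4710
Lq = ρ²(1+C_s²)/(2(1−ρ)) = 0.2218·(1+2.011)/(2·0.5290)
= 0.2218·3.0110/1.0580 = 0.63125

Final: 0.63125


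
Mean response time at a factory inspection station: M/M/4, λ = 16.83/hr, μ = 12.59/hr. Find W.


a = 1.3368; ρ = 0.3342; P₀ = 0.261218
Lq = P₀·a^c·ρ/(c!(1−ρ)²) = 0.02620
Wq = Lq/λ = 0.02620/16.83 = 0.001557 hr
W = Wq + 1/μ = 0.001557 + 0.07943 = 0.08098 hr

Final: 0.08098 hr


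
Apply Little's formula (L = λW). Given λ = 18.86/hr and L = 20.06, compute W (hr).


W = L/λ = 20.06/18.86 = 1.0636 hr

Final: 1.0636 hr


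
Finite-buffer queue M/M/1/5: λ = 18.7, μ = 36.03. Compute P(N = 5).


ρ = λ/μ = 18.7/36.03 = 0.5190
P_K = (1−ρ)ρ^K/(1−ρ^(K+1)) = (0.4810·0.037661)/(1 − 0.019546)
= 0.018114/0.980454 = 0.018475

Final: 0.018475


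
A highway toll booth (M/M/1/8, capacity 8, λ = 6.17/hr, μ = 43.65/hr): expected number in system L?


ρ = 6.17/43.65 = 0.1414
L = ρ[1 − (K+1)ρ^K + Kρ^(K+1)] / [(1−ρ)(1−ρ^(K+1))]
Numerator: 0.1414·(1 − 9·0.0000001594 + 8·0.00000002253) = 0.141351
Denominator: (0.8586)·(1.000000) = 0.858648
L = 0.141351/0.858648 = 0.1646

Final: 0.1646


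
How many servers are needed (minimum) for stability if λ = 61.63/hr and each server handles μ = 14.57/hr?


Stability requires cμ > λ ⇔ c > λ/μ.
λ/μ = 61.63/14.57 = 4.2299
Minimum integer c = ⌊4.2299⌋ + 1 = 5
Check: 5·14.57 = 72.85 > 61.63, while 4·14.57 = 58.28 ≤ 61.63

Final: 5 servers


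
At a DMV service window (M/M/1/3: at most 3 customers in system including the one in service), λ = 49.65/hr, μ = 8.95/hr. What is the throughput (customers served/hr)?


ρ = 5.5475; P_K = (1−ρ)ρ^3/(1−ρ^4) = 0.820605
λ_eff = λ(1 − P_K) = 49.65·(1 − 0.820605) = 49.65·0.179395 = 8.9070 /hr

Final: 8.9070 /hr


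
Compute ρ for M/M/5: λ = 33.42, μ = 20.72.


ρ = λ/(cμ) = 33.42/(5·20.72) = 33.42/103.60 = 0.3226

Final: 0.3226


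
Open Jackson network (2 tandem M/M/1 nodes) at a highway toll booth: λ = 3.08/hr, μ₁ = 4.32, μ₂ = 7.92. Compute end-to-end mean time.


Each node sees arrival rate λ = 3.08/hr (tandem ⇒ throughput preserved).
W₁ = 1/(μ₁−λ) = 1/(4.32−3.08) = 0.80645 hr
W₂ = 1/(μ₂−λ) = 1/(7.92−3.08) = 0.20661 hr
W_total = W₁ + W₂ = 0.80645 + 0.20661 = 1.01306 hr

Final: 1.01306 hr


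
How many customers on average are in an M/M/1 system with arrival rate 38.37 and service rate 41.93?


ρ = λ/μ = 38.37/41.93 = 0.9151
L = ρ/(1−ρ) = 0.9151/(1 − 0.9151) = 0.9151/0.08490 = 10.7781

Final: 10.7781


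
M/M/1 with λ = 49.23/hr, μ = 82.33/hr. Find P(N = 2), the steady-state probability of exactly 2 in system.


ρ = 49.23/82.33 = 0.5980
P_n = (1−ρ)·ρ^n = (1 − 0.5980)·0.5980^2 = 0.4020·0.357555 = 0.143752

Final: 0.143752


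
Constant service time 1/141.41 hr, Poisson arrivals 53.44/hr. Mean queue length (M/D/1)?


ρ = 53.44/141.41 = 0.3779
M/D/1: Lq = ρ²/(2(1−ρ)) = 0.1428/(2·0.6221) = 0.11479

Final: 0.11479


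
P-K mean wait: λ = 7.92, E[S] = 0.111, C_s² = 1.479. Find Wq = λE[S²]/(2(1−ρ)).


ρ = λ·E[S] = 7.92·0.111 = 0.8791
E[S²] = E[S]²(1+C_s²) = 0.111²·(1+1.479) = 0.030544
Wq = λ·E[S²]/(2(1−ρ)) = 7.92·0.030544/(2·0.1209) = 1.00061 hr

Final: 1.00061 hr


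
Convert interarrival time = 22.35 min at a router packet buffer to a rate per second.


λ = 1/(interarrival time) in consistent units.
1 second = 0.0166667 min, so λ = 0.0166667/22.35 = 0.0007457 per second

Final: 0.0007457 /sec


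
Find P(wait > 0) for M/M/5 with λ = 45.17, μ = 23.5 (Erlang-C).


a = λ/μ = 1.9221; ρ = a/5 = 0.3844
P₀ = 0.145414 (from M/M/c formula)
C(c,a) = [a^c/(c!(1−ρ))]·P₀ = [26.23682/(120·0.6156)]·0.145414
= 0.35518·0.145414 = 0.051648

Final: 0.051648


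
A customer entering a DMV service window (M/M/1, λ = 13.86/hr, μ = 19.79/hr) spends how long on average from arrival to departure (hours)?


W = 1/(μ−λ) = 1/(19.79 − 13.86) = 1/5.93 = 0.1686 hr

Final: 0.1686 hr


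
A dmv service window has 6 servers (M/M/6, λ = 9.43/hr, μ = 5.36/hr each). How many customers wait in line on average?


a = λ/μ = 1.7593; ρ = a/6 = 0.2932
P₀ = 0.172044
Lq = P₀·a^c·ρ / (c!·(1−ρ)²) = 0.172044·29.65387·0.2932/(720·0.49954)
= 0.004159

Final: 0.004159


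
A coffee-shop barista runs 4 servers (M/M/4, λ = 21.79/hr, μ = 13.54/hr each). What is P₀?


a = λ/μ = 21.79/13.54 = 1.6093; ρ = a/c = 0.4023
Σ_{k=0}^{3} a^k/k! (terms k=0..3) = 1.00000 + 1.60931 + 1.29493 + 0.69465 = 4.59889
Tail: a^4/(4!(1−ρ)) = 6.70740/(24·0.5977) = 0.46760
P₀ = 1/(4.59889 + 0.46760) = 1/5.06649 = 0.197375

Final: 0.197375


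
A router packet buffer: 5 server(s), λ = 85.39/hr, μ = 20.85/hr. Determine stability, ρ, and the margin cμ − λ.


Total capacity cμ = 5·20.85 = 104.25/hr
ρ = λ/(cμ) = 85.39/104.25 = 0.8191
Stable ⇔ ρ < 1: YES
Spare capacity = cμ − λ = 104.25 − 85.39 = 18.86/hr

Final: ρ = 0.8191; stable; margin = 18.86/hr


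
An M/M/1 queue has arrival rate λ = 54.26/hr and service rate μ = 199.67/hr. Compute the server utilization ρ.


ρ = λ/μ = 54.26/199.67 = 0.2717

Final: 0.2717


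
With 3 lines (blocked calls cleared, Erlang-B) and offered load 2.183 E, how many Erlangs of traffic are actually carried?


B(3,2.183) = 0.237526 (Erlang-B)
Carried load = a(1 − B) = 2.183·(1 − 0.237526) = 2.183·0.762474 = 1.6645 E

Final: 1.6645 Erlangs


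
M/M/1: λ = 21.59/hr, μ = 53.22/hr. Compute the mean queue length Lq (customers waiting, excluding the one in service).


ρ = 21.59/53.22 = 0.4057
Lq = ρ²/(1−ρ) = 0.1646/0.5943 = 0.2769

Final: 0.2769


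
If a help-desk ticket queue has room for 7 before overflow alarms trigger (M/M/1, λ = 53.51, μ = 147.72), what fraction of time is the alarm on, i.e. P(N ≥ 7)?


ρ = 53.51/147.72 = 0.3622
P(N ≥ n) = ρ^n = 0.3622^7 = 0.0008184

Final: 0.0008184


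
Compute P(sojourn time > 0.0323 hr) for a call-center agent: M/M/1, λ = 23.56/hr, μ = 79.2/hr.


W ~ Exponential(μ−λ) for M/M/1.
μ − λ = 79.2 − 23.56 = 55.6400
P(W > t) = e^{−(μ−λ)t} = e^{−1.7972} = 0.165767

Final: 0.165767


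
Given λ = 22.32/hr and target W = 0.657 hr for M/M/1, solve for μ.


W = 1/(μ−λ) ⇒ μ − λ = 1/W = 1/0.657 = 1.5221
μ = λ + 1/W = 22.32 + 1.5221 = 23.8421 per hr

Final: 23.8421 /hr


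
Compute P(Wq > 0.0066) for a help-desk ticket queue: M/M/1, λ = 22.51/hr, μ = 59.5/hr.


ρ = 22.51/59.5 = 0.3783
P(Wq > t) = ρ·e^{−(μ−λ)t} = 0.3783·e^{−0.2441}
= 0.3783·0.783383 = 0.296369

Final: 0.296369


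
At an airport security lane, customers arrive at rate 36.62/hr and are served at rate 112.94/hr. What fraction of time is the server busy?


ρ = λ/μ = 36.62/112.94 = 0.3242

Final: 0.3242


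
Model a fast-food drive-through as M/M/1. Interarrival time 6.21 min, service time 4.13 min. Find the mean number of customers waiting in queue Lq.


λ = 60/6.21 = 9.6618 /hr
μ = 60/4.13 = 14.5278 /hr
ρ = λ/μ = 9.6618/14.5278 = 0.6651
Lq = ρ²/(1−ρ) = 0.4423/0.3349 = 1.3205

Final: 1.3205


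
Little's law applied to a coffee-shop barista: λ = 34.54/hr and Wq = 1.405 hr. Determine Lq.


Lq = λWq = 34.54·1.405 = 48.5287

Final: 48.5287


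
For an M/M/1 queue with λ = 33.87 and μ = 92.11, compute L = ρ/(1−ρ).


ρ = λ/μ = 33.87/92.11 = 0.3677
L = ρ/(1−ρ) = 0.3677/(1 − 0.3677) = 0.3677/0.6323 = 0.5816

Final: 0.5816


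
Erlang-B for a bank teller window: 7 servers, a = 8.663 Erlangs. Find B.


B(c,a) = (a^c/c!) / Σ_{k=0}^{c} a^k/k!
a^7/7! = 726.520151
Σ terms (k=0..7): 1.00000 + 8.66300 + 37.52378 + 108.35618 + 234.67240 + 406.59340 + 587.05311 + 726.52015 = 2110.382024
B = 726.520151/2110.382024 = 0.344260

Final: 0.344260


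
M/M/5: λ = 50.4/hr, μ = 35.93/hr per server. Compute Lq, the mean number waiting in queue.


a = λ/μ = 1.4027; ρ = a/5 = 0.2805
P₀ = 0.245653
Lq = P₀·a^c·ρ / (c!·(1−ρ)²) = 0.245653·5.43083·0.2805/(120·0.51761)
= 0.006026

Final: 0.006026


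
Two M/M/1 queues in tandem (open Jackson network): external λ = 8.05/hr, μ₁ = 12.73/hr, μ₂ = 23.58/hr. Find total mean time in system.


Each node sees arrival rate λ = 8.05/hr (tandem ⇒ throughput preserved).
W₁ = 1/(μ₁−λ) = 1/(12.73−8.05) = 0.21368 hr
W₂ = 1/(μ₂−λ) = 1/(23.58−8.05) = 0.06439 hr
W_total = W₁ + W₂ = 0.21368 + 0.06439 = 0.27807 hr

Final: 0.27807 hr


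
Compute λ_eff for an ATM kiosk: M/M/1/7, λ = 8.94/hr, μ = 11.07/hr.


ρ = 0.8076; P_K = (1−ρ)ρ^7/(1−ρ^8) = 0.052631
λ_eff = λ(1 − P_K) = 8.94·(1 − 0.052631) = 8.94·0.947369 = 8.4695 /hr

Final: 8.4695 /hr


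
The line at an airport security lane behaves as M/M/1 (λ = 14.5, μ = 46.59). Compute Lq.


ρ = 14.5/46.59 = 0.3112
Lq = ρ²/(1−ρ) = 0.09686/0.6888 = 0.1406

Final: 0.1406


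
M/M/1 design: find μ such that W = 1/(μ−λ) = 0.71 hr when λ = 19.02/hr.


W = 1/(μ−λ) ⇒ μ − λ = 1/W = 1/0.71 = 1.4085
μ = λ + 1/W = 19.02 + 1.4085 = 20.4285 per hr

Final: 20.4285 /hr


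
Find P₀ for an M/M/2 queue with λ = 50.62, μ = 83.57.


a = λ/μ = 50.62/83.57 = 0.6057; ρ = a/c = 0.3029
Σ_{k=0}^{1} a^k/k! (terms k=0..1) = 1.00000 + 0.60572 = 1.60572
Tail: a^2/(2!(1−ρ)) = 0.36690/(2·0.6971) = 0.26314
P₀ = 1/(1.60572 + 0.26314) = 1/1.86886 = 0.535084

Final: 0.535084


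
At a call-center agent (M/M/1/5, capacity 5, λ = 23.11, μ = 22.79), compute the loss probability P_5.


ρ = λ/μ = 23.11/22.79 = 1.0140
P_K = (1−ρ)ρ^K/(1−ρ^(K+1)) = (-0.01404·1.072206)/(1 − 1.087261)
= -0.015055/-0.087261 = 0.172530

Final: 0.172530


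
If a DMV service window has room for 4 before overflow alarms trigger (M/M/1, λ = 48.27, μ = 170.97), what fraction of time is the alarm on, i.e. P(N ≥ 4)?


ρ = 48.27/170.97 = 0.2823
P(N ≥ n) = ρ^n = 0.2823^4 = 0.006354

Final: 0.006354


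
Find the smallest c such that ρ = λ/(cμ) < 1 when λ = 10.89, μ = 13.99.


Stability requires cμ > λ ⇔ c > λ/μ.
λ/μ = 10.89/13.99 = 0.7784
Minimum integer c = ⌊0.7784⌋ + 1 = 1
Check: 1·13.99 = 13.99 > 10.89, while 0·13.99 = 0.00 ≤ 10.89

Final: 1 servers


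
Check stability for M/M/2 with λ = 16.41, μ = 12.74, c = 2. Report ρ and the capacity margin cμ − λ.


Total capacity cμ = 2·12.74 = 25.48/hr
ρ = λ/(cμ) = 16.41/25.48 = 0.6440
Stable ⇔ ρ < 1: YES
Spare capacity = cμ − λ = 25.48 − 16.41 = 9.07/hr

Final: ρ = 0.6440; stable; margin = 9.07/hr


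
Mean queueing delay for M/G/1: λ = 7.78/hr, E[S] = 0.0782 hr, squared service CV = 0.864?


ρ = λ·E[S] = 7.78·0.0782 = 0.6084
E[S²] = E[S]²(1+C_s²) = 0.0782²·(1+0.864) = 0.011399
Wq = λ·E[S²]/(2(1−ρ)) = 7.78·0.011399/(2·0.3916) = 0.11323 hr

Final: 0.11323 hr


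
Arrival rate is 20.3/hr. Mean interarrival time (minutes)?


Mean interarrival time = 1/λ = 1/20.3 hour = 0.04926 hour
In minutes: 0.04926 × 60 = 2.9557 min

Final: 2.9557 min


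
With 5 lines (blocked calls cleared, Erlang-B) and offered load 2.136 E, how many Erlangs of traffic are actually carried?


B(5,2.136) = 0.044754 (Erlang-B)
Carried load = a(1 − B) = 2.136·(1 − 0.044754) = 2.136·0.955246 = 2.0404 E

Final: 2.0404 Erlangs


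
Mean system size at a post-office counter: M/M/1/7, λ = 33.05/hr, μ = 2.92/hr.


ρ = 33.05/2.92 = 11.3185
L = ρ[1 − (K+1)ρ^K + Kρ^(K+1)] / [(1−ρ)(1−ρ^(K+1))]
Numerator: 11.3185·(1 − 8·23796894.575859 + 7·269344988.264435) = 19185295939.099243
Denominator: (-10.3185)·(-269344987.264435) = 2779234406.259390
L = 19185295939.099243/2779234406.259390 = 6.9031

Final: 6.9031


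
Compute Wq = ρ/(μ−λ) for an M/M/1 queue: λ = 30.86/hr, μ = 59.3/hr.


ρ = 30.86/59.3 = 0.5204
Wq = ρ/(μ−λ) = 0.5204/(59.3 − 30.86) = 0.5204/28.44 = 0.01830 hr

Final: 0.01830 hr


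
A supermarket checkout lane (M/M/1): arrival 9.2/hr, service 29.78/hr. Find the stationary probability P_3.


ρ = 9.2/29.78 = 0.3089
P_n = (1−ρ)·ρ^n = (1 − 0.3089)·0.3089^3 = 0.6911·0.029484 = 0.020376

Final: 0.020376


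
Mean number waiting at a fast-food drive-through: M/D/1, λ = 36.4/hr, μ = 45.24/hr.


ρ = 36.4/45.24 = 0.8046
M/D/1: Lq = ρ²/(2(1−ρ)) = 0.6474/(2·0.1954) = 1.65652

Final: 1.65652


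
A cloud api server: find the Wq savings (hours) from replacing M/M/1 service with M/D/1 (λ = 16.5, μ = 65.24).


ρ = 16.5/65.24 = 0.2529
Wq(M/M/1) = ρ/(μ−λ) = 0.2529/48.74 = 0.005189 hr
Wq(M/D/1) = ρ/(2(μ−λ)) = 0.002595 hr
Savings = 0.005189 − 0.002595 = 0.002595 hr

Final: 0.002595 hr


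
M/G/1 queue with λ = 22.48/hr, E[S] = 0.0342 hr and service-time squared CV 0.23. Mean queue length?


ρ = λ·E[S] = 22.48·0.0342 = 0.7688
Lq = ρ²(1+C_s²)/(2(1−ρ)) = 0.5911·(1+0.23)/(2·0.2312)
= 0.5911·1.2300/0.4624 = 1.57240

Final: 1.57240


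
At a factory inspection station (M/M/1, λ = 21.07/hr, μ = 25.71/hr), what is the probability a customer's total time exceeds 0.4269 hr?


W ~ Exponential(μ−λ) for M/M/1.
μ − λ = 25.71 − 21.07 = 4.6400
P(W > t) = e^{−(μ−λ)t} = e^{−1.9808} = 0.137957

Final: 0.137957


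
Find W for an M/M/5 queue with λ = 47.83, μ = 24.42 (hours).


a = 1.9586; ρ = 0.3917; P₀ = 0.140111
Lq = P₀·a^c·ρ/(c!(1−ρ)²) = 0.03563
Wq = Lq/λ = 0.03563/47.83 = 0.0007450 hr
W = Wq + 1/μ = 0.0007450 + 0.04095 = 0.04170 hr

Final: 0.04170 hr


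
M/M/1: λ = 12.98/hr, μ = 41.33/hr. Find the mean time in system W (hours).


W = 1/(μ−λ) = 1/(41.33 − 12.98) = 1/28.35 = 0.03527 hr

Final: 0.03527 hr


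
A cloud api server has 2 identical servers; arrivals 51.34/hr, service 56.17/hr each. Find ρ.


ρ = λ/(cμ) = 51.34/(2·56.17) = 51.34/112.34 = 0.4570

Final: 0.4570


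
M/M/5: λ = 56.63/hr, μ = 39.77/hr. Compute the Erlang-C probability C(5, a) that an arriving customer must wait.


a = λ/μ = 1.4239; ρ = a/5 = 0.2848
P₀ = 0.240475 (from M/M/c formula)
C(c,a) = [a^c/(c!(1−ρ))]·P₀ = [5.85403/(120·0.7152)]·0.240475
= 0.06821·0.240475 = 0.016402

Final: 0.016402


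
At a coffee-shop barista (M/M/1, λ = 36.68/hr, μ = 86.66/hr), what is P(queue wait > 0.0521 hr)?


ρ = 36.68/86.66 = 0.4233
P(Wq > t) = ρ·e^{−(μ−λ)t} = 0.4233·e^{−2.6040}
= 0.4233·0.073980 = 0.031313

Final: 0.031313


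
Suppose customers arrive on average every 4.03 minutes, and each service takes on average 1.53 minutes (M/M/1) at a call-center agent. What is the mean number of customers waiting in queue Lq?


λ = 60/4.03 = 14.8883 /hr
μ = 60/1.53 = 39.2157 /hr
ρ = λ/μ = 14.8883/39.2157 = 0.3797
Lq = ρ²/(1−ρ) = 0.1441/0.6203 = 0.2323

Final: 0.2323
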